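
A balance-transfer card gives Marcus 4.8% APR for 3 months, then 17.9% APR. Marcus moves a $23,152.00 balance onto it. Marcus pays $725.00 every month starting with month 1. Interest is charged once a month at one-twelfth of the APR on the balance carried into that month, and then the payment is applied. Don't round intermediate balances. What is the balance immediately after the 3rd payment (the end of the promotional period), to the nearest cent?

Promo months 1–3 at r₀ = 4.8%/12 = 0.004; months 4+ at r₁ = 17.9%/12 = 0.0149167.
After month 3: iterate B ← B·(1+r₀) − $725.00 for 3 months → $21,247.23.

$21,247.23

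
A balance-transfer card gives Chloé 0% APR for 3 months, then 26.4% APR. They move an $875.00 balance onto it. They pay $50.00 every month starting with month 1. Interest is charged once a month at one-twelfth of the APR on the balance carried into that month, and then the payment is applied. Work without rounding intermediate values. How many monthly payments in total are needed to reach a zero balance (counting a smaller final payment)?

21 months

Promo months 1–3 at r₀ = 0%/12 = 0; months 4+ at r₁ = 26.4%/12 = 0.022.
After month 3 (no interest yet): B = $875.00 − 3·$50.00 = $725.00.
Then at r₁ with $50.00/mo: n₂ = −ln(1 − r₁·B/P)/ln(1+r₁) ≈ 17.65 → 18 more payments.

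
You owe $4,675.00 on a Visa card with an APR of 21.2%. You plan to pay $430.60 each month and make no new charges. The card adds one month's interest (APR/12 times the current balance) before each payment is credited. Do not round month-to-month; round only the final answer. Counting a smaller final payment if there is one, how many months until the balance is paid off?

13 months

Monthly rate r = 21.2%/12 = 1.76667% = 0.0176667.
Recurrence: B ← B·(1+r) − $430.60.
Month 1: interest $82.59; balance after payment $4,326.99.
Month 2: interest $76.44; balance after payment $3,972.84.
Closed form: n = −ln(1 − rB₀/P)/ln(1+r) = −ln(0.80819)/ln(1.01767) ≈ 12.160, so the balance reaches zero during payment 13.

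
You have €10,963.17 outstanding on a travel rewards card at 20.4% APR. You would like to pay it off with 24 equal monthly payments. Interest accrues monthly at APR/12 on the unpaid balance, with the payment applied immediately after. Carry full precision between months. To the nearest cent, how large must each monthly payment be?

Monthly rate r = 20.4%/12 = 1.7% = 0.017.
Level-payment amortization: P = B₀·r / (1 − (1+r)^(−n)) = 10963.17·0.017 / (1 − 1.017^(−24)).
Denominator 1 − (1+r)^(−24) = 0.332736868.
P = 186.374 / 0.332736868 ≈ 560.12.

€560.12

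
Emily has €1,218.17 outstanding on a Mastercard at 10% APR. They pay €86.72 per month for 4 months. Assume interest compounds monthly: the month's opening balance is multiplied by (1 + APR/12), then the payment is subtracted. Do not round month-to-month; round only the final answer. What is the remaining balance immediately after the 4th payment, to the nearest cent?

€908.05

Monthly rate r = 10%/12 = 0.833333% = 0.00833333.
Each month: B ← B·(1+r) − €86.72.
Month 1: interest €10.15; balance after payment €1,141.60.
Month 2: interest €9.51; balance after payment €1,064.39.
Month 3: interest €8.87; balance after payment €986.54.
Month 4: interest €8.22; balance after payment €908.05.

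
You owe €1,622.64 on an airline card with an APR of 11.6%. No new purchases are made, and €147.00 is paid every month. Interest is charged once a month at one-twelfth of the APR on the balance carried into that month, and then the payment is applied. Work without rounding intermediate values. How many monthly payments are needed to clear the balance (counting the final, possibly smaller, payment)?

12 months

Monthly rate r = 11.6%/12 = 0.966667% = 0.00966667.
Recurrence: B ← B·(1+r) − €147.00.
Month 1: interest €15.69; balance after payment €1,491.33.
Month 2: interest €14.42; balance after payment €1,358.74.
Closed form: n = −ln(1 − rB₀/P)/ln(1+r) = −ln(0.8933)/ln(1.00967) ≈ 11.729, so the balance reaches zero during payment 12.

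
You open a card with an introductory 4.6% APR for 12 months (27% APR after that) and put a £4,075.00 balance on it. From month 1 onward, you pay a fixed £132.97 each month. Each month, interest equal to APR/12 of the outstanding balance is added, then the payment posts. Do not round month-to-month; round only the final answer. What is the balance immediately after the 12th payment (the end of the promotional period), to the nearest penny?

Promo months 1–12 at r₀ = 4.6%/12 = 0.00383333; months 13+ at r₁ = 27%/12 = 0.0225.
After month 12: iterate B ← B·(1+r₀) − £132.97 for 12 months → £2,636.74.

£2,636.74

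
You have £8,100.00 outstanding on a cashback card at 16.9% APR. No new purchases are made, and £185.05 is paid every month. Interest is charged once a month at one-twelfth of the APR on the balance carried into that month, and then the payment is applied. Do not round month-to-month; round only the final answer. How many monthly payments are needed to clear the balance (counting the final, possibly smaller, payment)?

Monthly rate r = 16.9%/12 = 1.40833% = 0.0140833.
Recurrence: B ← B·(1+r) − £185.05.
Month 1: interest £114.07; balance after payment £8,029.03.
Month 2: interest £113.08; balance after payment £7,957.05.
Closed form: n = −ln(1 − rB₀/P)/ln(1+r) = −ln(0.38354)/ln(1.01408) ≈ 68.523, so the balance reaches zero during payment 69.

69 payments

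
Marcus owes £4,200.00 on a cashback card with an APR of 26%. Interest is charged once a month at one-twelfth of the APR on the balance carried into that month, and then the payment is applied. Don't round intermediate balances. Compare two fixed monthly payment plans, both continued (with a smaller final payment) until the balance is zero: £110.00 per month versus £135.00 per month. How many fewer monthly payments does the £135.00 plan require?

Monthly rate r = 26%/12 = 2.16667% = 0.0216667.
At £110.00/mo: n = ⌈−ln(1 − rB₀/P)/ln(1+r)⌉ = 82 payments (last £101.61); total interest = total paid − £4,200.00 = £4,811.61.
At £135.00/mo: 53 payments (last £40.93); total interest £2,860.93.
Payments saved = 82 − 53 = 29.

29 fewer payments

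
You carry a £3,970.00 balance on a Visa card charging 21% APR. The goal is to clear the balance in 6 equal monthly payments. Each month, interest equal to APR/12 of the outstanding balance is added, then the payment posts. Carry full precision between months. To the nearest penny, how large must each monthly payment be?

£702.78

Monthly rate r = 21%/12 = 1.75% = 0.0175.
Level-payment amortization: P = B₀·r / (1 − (1+r)^(−n)) = 3970.00·0.0175 / (1 − 1.0175^(−6)).
Denominator 1 − (1+r)^(−6) = 0.0988574583.
P = 69.475 / 0.0988574583 ≈ 702.78.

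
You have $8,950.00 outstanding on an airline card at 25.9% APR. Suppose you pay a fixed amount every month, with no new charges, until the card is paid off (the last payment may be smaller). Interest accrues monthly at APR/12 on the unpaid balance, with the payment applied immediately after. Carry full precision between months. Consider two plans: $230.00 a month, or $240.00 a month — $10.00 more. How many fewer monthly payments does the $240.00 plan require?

Monthly rate r = 25.9%/12 = 2.15833% = 0.0215833.
At $230.00/mo: n = ⌈−ln(1 − rB₀/P)/ln(1+r)⌉ = 86 payments (last $180.55); total interest = total paid − $8,950.00 = $10,780.55.
At $240.00/mo: 77 payments (last $127.09); total interest $9,417.09.
Payments saved = 86 − 77 = 9.

9 fewer payments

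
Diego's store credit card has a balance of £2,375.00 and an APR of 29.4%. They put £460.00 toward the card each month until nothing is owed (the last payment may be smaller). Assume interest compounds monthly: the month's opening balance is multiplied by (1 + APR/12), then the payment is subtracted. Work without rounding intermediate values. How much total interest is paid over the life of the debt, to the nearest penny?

Monthly rate r = 29.4%/12 = 2.45% = 0.0245.
Payoff takes n = ⌈−ln(1 − rB₀/P)/ln(1+r)⌉ = ⌈5.587⌉ = 6 payments; the last is £271.55.
Total paid = 5·£460.00 + £271.55 = £2,571.55.
Total interest = total paid − principal = £2,571.55 − £2,375.00 = £196.55.

£196.55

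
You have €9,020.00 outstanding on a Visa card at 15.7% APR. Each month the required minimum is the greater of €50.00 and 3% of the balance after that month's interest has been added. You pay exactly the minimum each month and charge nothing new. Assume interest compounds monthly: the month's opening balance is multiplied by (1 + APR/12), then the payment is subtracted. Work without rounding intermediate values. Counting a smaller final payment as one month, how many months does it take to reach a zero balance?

141 months

Monthly rate r = 15.7%/12 = 1.30833% = 0.0130833.
While 3% of the post-interest balance exceeds €50.00, each month B ← (B·(1+r))·(1 − 0.03), i.e. B shrinks by the factor (1+r)·0.97 = 0.98269.
This holds for months 1–98. Entering month 99 the balance is €1,629.53; 3% of the post-interest balance is now below €50.00, so the flat €50.00 minimum applies from here.
From month 99 a fixed €50.00 at rate r clears €1,629.53 in 43 more payments. Total: 98 + 43 = 141 months.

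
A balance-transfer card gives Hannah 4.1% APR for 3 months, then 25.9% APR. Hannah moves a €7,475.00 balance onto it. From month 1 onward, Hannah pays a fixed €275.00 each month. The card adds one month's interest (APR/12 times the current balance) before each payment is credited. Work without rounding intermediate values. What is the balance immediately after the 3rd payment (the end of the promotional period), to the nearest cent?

Promo months 1–3 at r₀ = 4.1%/12 = 0.00341667; months 4+ at r₁ = 25.9%/12 = 0.0215833.
After month 3: iterate B ← B·(1+r₀) − €275.00 for 3 months → €6,724.06.

€6,724.06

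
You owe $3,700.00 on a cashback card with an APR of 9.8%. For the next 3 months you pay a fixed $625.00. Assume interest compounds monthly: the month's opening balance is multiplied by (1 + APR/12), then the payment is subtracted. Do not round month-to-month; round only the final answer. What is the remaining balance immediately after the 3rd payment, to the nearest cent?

Monthly rate r = 9.8%/12 = 0.816667% = 0.00816667.
Each month: B ← B·(1+r) − $625.00.
Month 1: interest $30.22; balance after payment $3,105.22.
Month 2: interest $25.36; balance after payment $2,505.58.
Month 3: interest $20.46; balance after payment $1,901.04.

$1,901.04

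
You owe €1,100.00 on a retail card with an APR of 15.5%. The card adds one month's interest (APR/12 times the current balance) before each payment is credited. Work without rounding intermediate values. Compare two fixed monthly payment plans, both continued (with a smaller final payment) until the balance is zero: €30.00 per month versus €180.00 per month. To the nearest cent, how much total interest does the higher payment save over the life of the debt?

Monthly rate r = 15.5%/12 = 1.29167% = 0.0129167.
At €30.00/mo: n = ⌈−ln(1 − rB₀/P)/ln(1+r)⌉ = 51 payments (last €0.04); total interest = total paid − €1,100.00 = €400.04.
At €180.00/mo: 7 payments (last €73.51); total interest €53.51.
Interest saved = €400.04 − €53.51 = €346.53.

€346.53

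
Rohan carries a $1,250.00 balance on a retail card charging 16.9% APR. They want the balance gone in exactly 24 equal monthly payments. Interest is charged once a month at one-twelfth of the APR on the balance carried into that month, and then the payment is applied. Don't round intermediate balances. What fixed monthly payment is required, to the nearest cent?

Monthly rate r = 16.9%/12 = 1.40833% = 0.0140833.
Level-payment amortization: P = B₀·r / (1 − (1+r)^(−n)) = 1250.00·0.0140833 / (1 − 1.01408^(−24)).
Denominator 1 − (1+r)^(−24) = 0.285121034.
P = 17.6042 / 0.285121034 ≈ 61.74.

$61.74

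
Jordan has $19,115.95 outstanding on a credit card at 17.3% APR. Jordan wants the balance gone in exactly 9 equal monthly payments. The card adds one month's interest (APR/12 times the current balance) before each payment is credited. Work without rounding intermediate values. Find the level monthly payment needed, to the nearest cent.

Monthly rate r = 17.3%/12 = 1.44167% = 0.0144167.
Level-payment amortization: P = B₀·r / (1 − (1+r)^(−n)) = 19115.95·0.0144167 / (1 − 1.01442^(−9)).
Denominator 1 − (1+r)^(−9) = 0.12087098.
P = 275.588 / 0.12087098 ≈ 2280.02.

$2,280.02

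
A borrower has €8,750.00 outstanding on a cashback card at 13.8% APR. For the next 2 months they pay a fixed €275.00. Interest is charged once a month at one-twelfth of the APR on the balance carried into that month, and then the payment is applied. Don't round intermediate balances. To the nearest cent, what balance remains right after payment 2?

Monthly rate r = 13.8%/12 = 1.15% = 0.0115.
Each month: B ← B·(1+r) − €275.00.
Month 1: interest €100.62; balance after payment €8,575.62.
Month 2: interest €98.62; balance after payment €8,399.24.

€8,399.24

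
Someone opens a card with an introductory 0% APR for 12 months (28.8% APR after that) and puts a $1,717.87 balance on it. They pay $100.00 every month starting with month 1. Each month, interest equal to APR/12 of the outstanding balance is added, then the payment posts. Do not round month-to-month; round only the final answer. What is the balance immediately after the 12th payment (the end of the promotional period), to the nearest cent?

Promo months 1–12 at r₀ = 0%/12 = 0; months 13+ at r₁ = 28.8%/12 = 0.024.
After month 12 (no interest yet): B = $1,717.87 − 12·$100.00 = $517.87.

$517.87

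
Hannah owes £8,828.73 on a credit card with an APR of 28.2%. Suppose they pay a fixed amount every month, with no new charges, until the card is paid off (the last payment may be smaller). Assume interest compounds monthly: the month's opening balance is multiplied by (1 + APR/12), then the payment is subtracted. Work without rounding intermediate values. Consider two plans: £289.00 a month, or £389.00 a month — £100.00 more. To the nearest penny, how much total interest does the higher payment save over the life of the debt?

Monthly rate r = 28.2%/12 = 2.35% = 0.0235.
At £289.00/mo: n = ⌈−ln(1 − rB₀/P)/ln(1+r)⌉ = 55 payments (last £140.19); total interest = total paid − £8,828.73 = £6,917.46.
At £389.00/mo: 33 payments (last £316.98); total interest £3,936.25.
Interest saved = £6,917.46 − £3,936.25 = £2,981.21.

£2,981.21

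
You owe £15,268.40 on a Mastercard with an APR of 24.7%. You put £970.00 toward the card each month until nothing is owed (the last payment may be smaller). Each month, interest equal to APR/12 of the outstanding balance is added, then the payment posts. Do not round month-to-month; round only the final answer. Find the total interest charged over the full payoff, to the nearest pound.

£3,375

Monthly rate r = 24.7%/12 = 2.05833% = 0.0205833.
Payoff takes n = ⌈−ln(1 − rB₀/P)/ln(1+r)⌉ = ⌈19.218⌉ = 20 payments; the last is £213.12.
Total paid = 19·£970.00 + £213.12 = £18,643.12.
Total interest = total paid − principal = £18,643.12 − £15,268.40 = £3,374.72.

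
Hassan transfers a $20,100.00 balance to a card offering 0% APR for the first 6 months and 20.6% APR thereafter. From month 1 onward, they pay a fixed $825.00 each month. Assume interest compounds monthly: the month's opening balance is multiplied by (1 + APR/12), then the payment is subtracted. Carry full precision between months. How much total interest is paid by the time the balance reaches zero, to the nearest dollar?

Promo months 1–6 at r₀ = 0%/12 = 0; months 7+ at r₁ = 20.6%/12 = 0.0171667.
After month 6 (no interest yet): B = $20,100.00 − 6·$825.00 = $15,150.00.
Then at r₁ with $825.00/mo: n₂ = −ln(1 − r₁·B/P)/ln(1+r₁) ≈ 22.25 → 23 more payments.
Total paid = 28·$825.00 + $206.28 = $23,306.28; interest = $23,306.28 − $20,100.00 = $3,206.28.

$3,206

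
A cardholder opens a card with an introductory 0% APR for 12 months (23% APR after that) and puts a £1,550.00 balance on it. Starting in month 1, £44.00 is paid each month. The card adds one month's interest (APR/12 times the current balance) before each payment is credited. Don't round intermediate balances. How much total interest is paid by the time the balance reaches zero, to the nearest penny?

Promo months 1–12 at r₀ = 0%/12 = 0; months 13+ at r₁ = 23%/12 = 0.0191667.
After month 12 (no interest yet): B = £1,550.00 − 12·£44.00 = £1,022.00.
Then at r₁ with £44.00/mo: n₂ = −ln(1 − r₁·B/P)/ln(1+r₁) ≈ 31.03 → 32 more payments.
Total paid = 43·£44.00 + £1.37 = £1,893.37; interest = £1,893.37 − £1,550.00 = £343.37.

£343.37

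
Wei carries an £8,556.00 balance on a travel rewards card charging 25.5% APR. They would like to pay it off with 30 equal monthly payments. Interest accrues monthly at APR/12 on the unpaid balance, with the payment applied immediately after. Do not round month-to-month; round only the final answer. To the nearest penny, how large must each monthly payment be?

£388.62

Monthly rate r = 25.5%/12 = 2.125% = 0.02125.
Level-payment amortization: P = B₀·r / (1 − (1+r)^(−n)) = 8556.00·0.02125 / (1 − 1.02125^(−30)).
Denominator 1 − (1+r)^(−30) = 0.467845286.
P = 181.815 / 0.467845286 ≈ 388.62.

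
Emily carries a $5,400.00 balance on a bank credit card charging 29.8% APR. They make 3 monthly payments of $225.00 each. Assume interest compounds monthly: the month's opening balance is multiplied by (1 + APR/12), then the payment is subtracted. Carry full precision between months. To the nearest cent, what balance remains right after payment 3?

Monthly rate r = 29.8%/12 = 2.48333% = 0.0248333.
Each month: B ← B·(1+r) − $225.00.
Month 1: interest $134.10; balance after payment $5,309.10.
Month 2: interest $131.84; balance after payment $5,215.94.
Month 3: interest $129.53; balance after payment $5,120.47.

$5,120.47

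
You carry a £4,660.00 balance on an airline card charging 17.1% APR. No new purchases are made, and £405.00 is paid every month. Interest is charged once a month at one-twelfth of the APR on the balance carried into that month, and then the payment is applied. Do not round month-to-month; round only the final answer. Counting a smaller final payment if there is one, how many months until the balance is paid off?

Monthly rate r = 17.1%/12 = 1.425% = 0.01425.
Recurrence: B ← B·(1+r) − £405.00.
Month 1: interest £66.41; balance after payment £4,321.40.
Month 2: interest £61.58; balance after payment £3,977.99.
Closed form: n = −ln(1 − rB₀/P)/ln(1+r) = −ln(0.83604)/ln(1.01425) ≈ 12.657, so the balance reaches zero during payment 13.

13 payments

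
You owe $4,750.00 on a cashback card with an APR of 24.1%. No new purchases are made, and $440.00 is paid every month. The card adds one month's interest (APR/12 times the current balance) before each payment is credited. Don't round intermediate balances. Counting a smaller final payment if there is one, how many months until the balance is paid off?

13 payments

Monthly rate r = 24.1%/12 = 2.00833% = 0.0200833.
Recurrence: B ← B·(1+r) − $440.00.
Month 1: interest $95.40; balance after payment $4,405.40.
Month 2: interest $88.48; balance after payment $4,053.87.
Closed form: n = −ln(1 − rB₀/P)/ln(1+r) = −ln(0.78319)/ln(1.02008) ≈ 12.290, so the balance reaches zero during payment 13.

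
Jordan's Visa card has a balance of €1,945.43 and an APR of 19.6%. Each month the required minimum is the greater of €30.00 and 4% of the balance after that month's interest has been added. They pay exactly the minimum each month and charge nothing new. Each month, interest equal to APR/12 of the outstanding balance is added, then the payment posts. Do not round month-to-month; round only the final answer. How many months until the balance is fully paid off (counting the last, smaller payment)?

Monthly rate r = 19.6%/12 = 1.63333% = 0.0163333.
While 4% of the post-interest balance exceeds €30.00, each month B ← (B·(1+r))·(1 − 0.04), i.e. B shrinks by the factor (1+r)·0.96 = 0.97568.
This holds for months 1–40. Entering month 41 the balance is €726.63; 4% of the post-interest balance is now below €30.00, so the flat €30.00 minimum applies from here.
From month 41 a fixed €30.00 at rate r clears €726.63 in 32 more payments. Total: 40 + 32 = 72 months.

72 months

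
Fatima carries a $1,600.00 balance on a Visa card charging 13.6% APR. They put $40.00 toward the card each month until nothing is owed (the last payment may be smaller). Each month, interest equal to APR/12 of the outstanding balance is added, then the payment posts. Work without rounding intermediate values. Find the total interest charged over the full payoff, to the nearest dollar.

$544

Monthly rate r = 13.6%/12 = 1.13333% = 0.0113333.
Payoff takes n = ⌈−ln(1 − rB₀/P)/ln(1+r)⌉ = ⌈53.588⌉ = 54 payments; the last is $23.58.
Total paid = 53·$40.00 + $23.58 = $2,143.58.
Total interest = total paid − principal = $2,143.58 − $1,600.00 = $543.58.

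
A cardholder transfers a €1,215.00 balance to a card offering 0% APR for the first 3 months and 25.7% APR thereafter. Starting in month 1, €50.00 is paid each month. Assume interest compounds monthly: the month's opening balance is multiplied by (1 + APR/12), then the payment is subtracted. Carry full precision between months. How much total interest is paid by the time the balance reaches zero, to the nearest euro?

€372

Promo months 1–3 at r₀ = 0%/12 = 0; months 4+ at r₁ = 25.7%/12 = 0.0214167.
After month 3 (no interest yet): B = €1,215.00 − 3·€50.00 = €1,065.00.
Then at r₁ with €50.00/mo: n₂ = −ln(1 − r₁·B/P)/ln(1+r₁) ≈ 28.75 → 29 more payments.
Total paid = 31·€50.00 + €37.36 = €1,587.36; interest = €1,587.36 − €1,215.00 = €372.36.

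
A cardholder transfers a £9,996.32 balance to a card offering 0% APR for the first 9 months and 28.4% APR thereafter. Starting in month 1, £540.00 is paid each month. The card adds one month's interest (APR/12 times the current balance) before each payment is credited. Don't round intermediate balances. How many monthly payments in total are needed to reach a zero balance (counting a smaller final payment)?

20 months

Promo months 1–9 at r₀ = 0%/12 = 0; months 10+ at r₁ = 28.4%/12 = 0.0236667.
After month 9 (no interest yet): B = £9,996.32 − 9·£540.00 = £5,136.32.
Then at r₁ with £540.00/mo: n₂ = −ln(1 − r₁·B/P)/ln(1+r₁) ≈ 10.90 → 11 more payments.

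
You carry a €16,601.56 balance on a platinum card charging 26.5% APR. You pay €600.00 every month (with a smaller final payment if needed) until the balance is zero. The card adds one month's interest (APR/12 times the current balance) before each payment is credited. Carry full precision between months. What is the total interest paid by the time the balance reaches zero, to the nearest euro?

€9,337

Monthly rate r = 26.5%/12 = 2.20833% = 0.0220833.
Payoff takes n = ⌈−ln(1 − rB₀/P)/ln(1+r)⌉ = ⌈43.229⌉ = 44 payments; the last is €138.56.
Total paid = 43·€600.00 + €138.56 = €25,938.56.
Total interest = total paid − principal = €25,938.56 − €16,601.56 = €9,337.00.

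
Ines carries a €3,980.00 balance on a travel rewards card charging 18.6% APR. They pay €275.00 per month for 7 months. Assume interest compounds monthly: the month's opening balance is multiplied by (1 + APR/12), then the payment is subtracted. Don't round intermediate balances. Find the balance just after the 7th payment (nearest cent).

€2,415.58

Monthly rate r = 18.6%/12 = 1.55% = 0.0155.
Each month: B ← B·(1+r) − €275.00.
Month 1: interest €61.69; balance after payment €3,766.69.
Month 2: interest €58.38; balance after payment €3,550.07.
Month 3: interest €55.03; balance after payment €3,330.10.
Month 4: interest €51.62; balance after payment €3,106.72.
Month 5: interest €48.15; balance after payment €2,879.87.
Month 6: interest €44.64; balance after payment €2,649.51.
Month 7: interest €41.07; balance after payment €2,415.58.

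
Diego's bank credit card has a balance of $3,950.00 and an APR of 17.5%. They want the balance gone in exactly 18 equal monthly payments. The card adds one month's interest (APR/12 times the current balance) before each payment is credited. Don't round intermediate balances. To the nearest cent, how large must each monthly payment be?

Monthly rate r = 17.5%/12 = 1.45833% = 0.0145833.
Level-payment amortization: P = B₀·r / (1 − (1+r)^(−n)) = 3950.00·0.0145833 / (1 − 1.01458^(−18)).
Denominator 1 − (1+r)^(−18) = 0.229414255.
P = 57.6042 / 0.229414255 ≈ 251.09.

$251.09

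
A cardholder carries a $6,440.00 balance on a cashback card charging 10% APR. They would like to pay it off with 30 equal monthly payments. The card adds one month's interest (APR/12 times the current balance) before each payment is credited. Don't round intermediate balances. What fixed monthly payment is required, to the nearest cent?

$243.51

Monthly rate r = 10%/12 = 0.833333% = 0.00833333.
Level-payment amortization: P = B₀·r / (1 − (1+r)^(−n)) = 6440.00·0.00833333 / (1 − 1.00833^(−30)).
Denominator 1 − (1+r)^(−30) = 0.220392027.
P = 53.6667 / 0.220392027 ≈ 243.51.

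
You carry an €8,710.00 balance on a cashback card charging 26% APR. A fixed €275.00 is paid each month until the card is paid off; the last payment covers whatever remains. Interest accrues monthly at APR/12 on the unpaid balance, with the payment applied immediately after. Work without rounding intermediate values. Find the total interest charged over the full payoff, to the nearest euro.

Monthly rate r = 26%/12 = 2.16667% = 0.0216667.
Payoff takes n = ⌈−ln(1 − rB₀/P)/ln(1+r)⌉ = ⌈54.076⌉ = 55 payments; the last is €21.11.
Total paid = 54·€275.00 + €21.11 = €14,871.11.
Total interest = total paid − principal = €14,871.11 − €8,710.00 = €6,161.11.

€6,161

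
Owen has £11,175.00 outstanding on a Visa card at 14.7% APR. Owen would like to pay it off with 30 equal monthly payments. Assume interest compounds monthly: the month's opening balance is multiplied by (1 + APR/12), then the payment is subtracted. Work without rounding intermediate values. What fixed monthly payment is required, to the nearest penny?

£447.38

Monthly rate r = 14.7%/12 = 1.225% = 0.01225.
Level-payment amortization: P = B₀·r / (1 − (1+r)^(−n)) = 11175.00·0.01225 / (1 − 1.01225^(−30)).
Denominator 1 − (1+r)^(−30) = 0.305988868.
P = 136.894 / 0.305988868 ≈ 447.38.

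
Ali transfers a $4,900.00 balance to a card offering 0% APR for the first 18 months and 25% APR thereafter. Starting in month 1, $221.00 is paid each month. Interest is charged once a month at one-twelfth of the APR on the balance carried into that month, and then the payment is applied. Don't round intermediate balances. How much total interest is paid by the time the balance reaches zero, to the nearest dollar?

$53

Promo months 1–18 at r₀ = 0%/12 = 0; months 19+ at r₁ = 25%/12 = 0.0208333.
After month 18 (no interest yet): B = $4,900.00 − 18·$221.00 = $922.00.
Then at r₁ with $221.00/mo: n₂ = −ln(1 − r₁·B/P)/ln(1+r₁) ≈ 4.41 → 5 more payments.
Total paid = 22·$221.00 + $91.12 = $4,953.12; interest = $4,953.12 − $4,900.00 = $53.12.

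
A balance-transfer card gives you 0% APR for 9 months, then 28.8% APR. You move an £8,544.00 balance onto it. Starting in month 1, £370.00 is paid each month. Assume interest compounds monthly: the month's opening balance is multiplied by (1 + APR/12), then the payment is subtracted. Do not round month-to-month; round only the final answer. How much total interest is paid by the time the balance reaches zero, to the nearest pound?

£1,227

Promo months 1–9 at r₀ = 0%/12 = 0; months 10+ at r₁ = 28.8%/12 = 0.024.
After month 9 (no interest yet): B = £8,544.00 − 9·£370.00 = £5,214.00.
Then at r₁ with £370.00/mo: n₂ = −ln(1 − r₁·B/P)/ln(1+r₁) ≈ 17.41 → 18 more payments.
Total paid = 26·£370.00 + £151.13 = £9,771.13; interest = £9,771.13 − £8,544.00 = £1,227.13.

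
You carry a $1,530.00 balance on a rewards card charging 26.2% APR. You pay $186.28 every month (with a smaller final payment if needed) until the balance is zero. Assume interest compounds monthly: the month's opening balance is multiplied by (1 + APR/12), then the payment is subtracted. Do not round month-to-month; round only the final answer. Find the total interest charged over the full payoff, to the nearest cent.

$174.76

Monthly rate r = 26.2%/12 = 2.18333% = 0.0218333.
Payoff takes n = ⌈−ln(1 − rB₀/P)/ln(1+r)⌉ = ⌈9.150⌉ = 10 payments; the last is $28.24.
Total paid = 9·$186.28 + $28.24 = $1,704.76.
Total interest = total paid − principal = $1,704.76 − $1,530.00 = $174.76.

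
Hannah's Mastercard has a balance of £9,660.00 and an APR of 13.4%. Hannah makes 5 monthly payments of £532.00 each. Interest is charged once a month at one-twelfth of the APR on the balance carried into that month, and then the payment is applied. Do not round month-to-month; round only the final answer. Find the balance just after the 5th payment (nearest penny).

Monthly rate r = 13.4%/12 = 1.11667% = 0.0111667.
Each month: B ← B·(1+r) − £532.00.
Month 1: interest £107.87; balance after payment £9,235.87.
Month 2: interest £103.13; balance after payment £8,807.00.
Month 3: interest £98.34; balance after payment £8,373.35.
Month 4: interest £93.50; balance after payment £7,934.85.
Month 5: interest £88.61; balance after payment £7,491.46.

£7,491.46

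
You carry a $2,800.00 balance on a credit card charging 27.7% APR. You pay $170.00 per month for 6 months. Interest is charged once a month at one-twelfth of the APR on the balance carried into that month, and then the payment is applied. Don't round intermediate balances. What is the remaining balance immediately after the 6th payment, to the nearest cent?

Monthly rate r = 27.7%/12 = 2.30833% = 0.0230833.
Each month: B ← B·(1+r) − $170.00.
Month 1: interest $64.63; balance after payment $2,694.63.
Month 2: interest $62.20; balance after payment $2,586.83.
Month 3: interest $59.71; balance after payment $2,476.55.
Month 4: interest $57.17; balance after payment $2,363.71.
Month 5: interest $54.56; balance after payment $2,248.28.
Month 6: interest $51.90; balance after payment $2,130.17.

$2,130.17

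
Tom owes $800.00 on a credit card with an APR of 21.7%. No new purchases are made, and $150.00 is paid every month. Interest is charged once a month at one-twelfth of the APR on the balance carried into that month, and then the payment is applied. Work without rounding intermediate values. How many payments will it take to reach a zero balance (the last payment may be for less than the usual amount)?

6 months

Monthly rate r = 21.7%/12 = 1.80833% = 0.0180833.
Recurrence: B ← B·(1+r) − $150.00.
Month 1: interest $14.47; balance after payment $664.47.
Month 2: interest $12.02; balance after payment $526.48.
Month 3: interest $9.52; balance after payment $386.00.
Month 4: interest $6.98; balance after payment $242.98.
Month 5: interest $4.39; balance after payment $97.38.
Month 6: interest $1.76; balance after payment $0.00.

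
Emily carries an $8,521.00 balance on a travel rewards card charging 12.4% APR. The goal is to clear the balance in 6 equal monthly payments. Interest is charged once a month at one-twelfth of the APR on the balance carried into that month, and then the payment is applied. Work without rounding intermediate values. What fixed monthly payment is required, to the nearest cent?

Monthly rate r = 12.4%/12 = 1.03333% = 0.0103333.
Level-payment amortization: P = B₀·r / (1 − (1+r)^(−n)) = 8521.00·0.0103333 / (1 − 1.01033^(−6)).
Denominator 1 − (1+r)^(−6) = 0.059818048.
P = 88.0503 / 0.059818048 ≈ 1471.97.

$1,471.97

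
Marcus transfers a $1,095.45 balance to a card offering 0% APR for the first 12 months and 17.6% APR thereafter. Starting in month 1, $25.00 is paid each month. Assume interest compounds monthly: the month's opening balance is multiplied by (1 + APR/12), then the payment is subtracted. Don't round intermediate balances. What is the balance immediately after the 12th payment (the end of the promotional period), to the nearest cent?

Promo months 1–12 at r₀ = 0%/12 = 0; months 13+ at r₁ = 17.6%/12 = 0.0146667.
After month 12 (no interest yet): B = $1,095.45 − 12·$25.00 = $795.45.

$795.45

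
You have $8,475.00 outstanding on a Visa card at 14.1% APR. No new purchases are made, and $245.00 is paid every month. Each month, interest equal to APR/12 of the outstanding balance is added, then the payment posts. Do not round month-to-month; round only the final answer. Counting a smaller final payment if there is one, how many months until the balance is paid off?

45 months

Monthly rate r = 14.1%/12 = 1.175% = 0.01175.
Recurrence: B ← B·(1+r) − $245.00.
Month 1: interest $99.58; balance after payment $8,329.58.
Month 2: interest $97.87; balance after payment $8,182.45.
Closed form: n = −ln(1 − rB₀/P)/ln(1+r) = −ln(0.59355)/ln(1.01175) ≈ 44.655, so the balance reaches zero during payment 45.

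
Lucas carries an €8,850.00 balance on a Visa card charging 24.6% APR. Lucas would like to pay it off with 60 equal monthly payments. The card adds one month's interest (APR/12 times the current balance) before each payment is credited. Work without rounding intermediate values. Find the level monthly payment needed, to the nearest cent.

€257.69

Monthly rate r = 24.6%/12 = 2.05% = 0.0205.
Level-payment amortization: P = B₀·r / (1 − (1+r)^(−n)) = 8850.00·0.0205 / (1 − 1.0205^(−60)).
Denominator 1 − (1+r)^(−60) = 0.704049242.
P = 181.425 / 0.704049242 ≈ 257.69.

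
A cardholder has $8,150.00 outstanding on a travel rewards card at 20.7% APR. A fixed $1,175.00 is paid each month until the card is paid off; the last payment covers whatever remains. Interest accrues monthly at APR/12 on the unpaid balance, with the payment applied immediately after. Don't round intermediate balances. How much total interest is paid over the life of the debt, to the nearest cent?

$607.46

Monthly rate r = 20.7%/12 = 1.725% = 0.01725.
Payoff takes n = ⌈−ln(1 − rB₀/P)/ln(1+r)⌉ = ⌈7.451⌉ = 8 payments; the last is $532.46.
Total paid = 7·$1,175.00 + $532.46 = $8,757.46.
Total interest = total paid − principal = $8,757.46 − $8,150.00 = $607.46.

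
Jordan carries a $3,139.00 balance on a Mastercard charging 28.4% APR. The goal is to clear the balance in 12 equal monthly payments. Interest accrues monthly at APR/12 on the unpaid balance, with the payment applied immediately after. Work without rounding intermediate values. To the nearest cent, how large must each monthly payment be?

$303.55

Monthly rate r = 28.4%/12 = 2.36667% = 0.0236667.
Level-payment amortization: P = B₀·r / (1 − (1+r)^(−n)) = 3139.00·0.0236667 / (1 − 1.02367^(−12)).
Denominator 1 − (1+r)^(−12) = 0.244738652.
P = 74.2897 / 0.244738652 ≈ 303.55.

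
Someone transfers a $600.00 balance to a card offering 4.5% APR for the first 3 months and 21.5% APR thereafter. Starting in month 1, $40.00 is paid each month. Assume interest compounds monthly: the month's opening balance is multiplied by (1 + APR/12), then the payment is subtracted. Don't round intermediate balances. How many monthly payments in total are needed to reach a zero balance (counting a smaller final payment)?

Promo months 1–3 at r₀ = 4.5%/12 = 0.00375; months 4+ at r₁ = 21.5%/12 = 0.0179167.
After month 3: iterate B ← B·(1+r₀) − $40.00 for 3 months → $486.32.
Then at r₁ with $40.00/mo: n₂ = −ln(1 − r₁·B/P)/ln(1+r₁) ≈ 13.84 → 14 more payments.

17 payments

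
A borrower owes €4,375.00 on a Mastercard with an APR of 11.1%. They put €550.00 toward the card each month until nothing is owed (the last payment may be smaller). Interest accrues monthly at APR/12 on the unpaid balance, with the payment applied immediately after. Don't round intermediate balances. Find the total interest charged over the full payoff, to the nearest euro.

€191

Monthly rate r = 11.1%/12 = 0.925% = 0.00925.
Payoff takes n = ⌈−ln(1 − rB₀/P)/ln(1+r)⌉ = ⌈8.301⌉ = 9 payments; the last is €165.83.
Total paid = 8·€550.00 + €165.83 = €4,565.83.
Total interest = total paid − principal = €4,565.83 − €4,375.00 = €190.83.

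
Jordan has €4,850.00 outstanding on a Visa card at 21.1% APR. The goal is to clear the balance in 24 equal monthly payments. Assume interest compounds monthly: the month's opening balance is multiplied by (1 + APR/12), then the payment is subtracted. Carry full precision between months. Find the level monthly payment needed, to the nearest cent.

Monthly rate r = 21.1%/12 = 1.75833% = 0.0175833.
Level-payment amortization: P = B₀·r / (1 − (1+r)^(−n)) = 4850.00·0.0175833 / (1 − 1.01758^(−24)).
Denominator 1 − (1+r)^(−24) = 0.341856865.
P = 85.2792 / 0.341856865 ≈ 249.46.

€249.46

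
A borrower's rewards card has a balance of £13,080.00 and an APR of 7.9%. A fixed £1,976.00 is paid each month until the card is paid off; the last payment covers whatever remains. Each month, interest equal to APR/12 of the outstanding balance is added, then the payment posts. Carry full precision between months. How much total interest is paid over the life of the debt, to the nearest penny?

Monthly rate r = 7.9%/12 = 0.658333% = 0.00658333.
Payoff takes n = ⌈−ln(1 − rB₀/P)/ln(1+r)⌉ = ⌈6.790⌉ = 7 payments; the last is £1,562.61.
Total paid = 6·£1,976.00 + £1,562.61 = £13,418.61.
Total interest = total paid − principal = £13,418.61 − £13,080.00 = £338.61.

£338.61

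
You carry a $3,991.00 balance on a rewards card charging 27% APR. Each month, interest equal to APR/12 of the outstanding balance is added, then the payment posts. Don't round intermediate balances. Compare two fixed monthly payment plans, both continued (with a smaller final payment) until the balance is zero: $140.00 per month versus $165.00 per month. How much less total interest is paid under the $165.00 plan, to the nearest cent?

Monthly rate r = 27%/12 = 2.25% = 0.0225.
At $140.00/mo: n = ⌈−ln(1 − rB₀/P)/ln(1+r)⌉ = 47 payments (last $13.03); total interest = total paid − $3,991.00 = $2,462.03.
At $165.00/mo: 36 payments (last $52.23); total interest $1,836.23.
Interest saved = $2,462.03 − $1,836.23 = $625.80.

$625.80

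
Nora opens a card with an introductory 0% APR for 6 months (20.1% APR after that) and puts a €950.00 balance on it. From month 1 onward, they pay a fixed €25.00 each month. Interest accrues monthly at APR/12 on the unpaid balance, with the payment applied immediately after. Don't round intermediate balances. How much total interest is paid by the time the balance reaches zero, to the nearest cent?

€355.68

Promo months 1–6 at r₀ = 0%/12 = 0; months 7+ at r₁ = 20.1%/12 = 0.01675.
After month 6 (no interest yet): B = €950.00 − 6·€25.00 = €800.00.
Then at r₁ with €25.00/mo: n₂ = −ln(1 − r₁·B/P)/ln(1+r₁) ≈ 46.23 → 47 more payments.
Total paid = 52·€25.00 + €5.68 = €1,305.68; interest = €1,305.68 − €950.00 = €355.68.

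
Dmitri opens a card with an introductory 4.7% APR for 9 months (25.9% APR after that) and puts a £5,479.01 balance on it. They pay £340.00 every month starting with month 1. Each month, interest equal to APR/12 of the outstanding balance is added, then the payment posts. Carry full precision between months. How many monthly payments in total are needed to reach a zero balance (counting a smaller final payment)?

Promo months 1–9 at r₀ = 4.7%/12 = 0.00391667; months 10+ at r₁ = 25.9%/12 = 0.0215833.
After month 9: iterate B ← B·(1+r₀) − £340.00 for 9 months → £2,566.82.
Then at r₁ with £340.00/mo: n₂ = −ln(1 − r₁·B/P)/ln(1+r₁) ≈ 8.33 → 9 more payments.

18 months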